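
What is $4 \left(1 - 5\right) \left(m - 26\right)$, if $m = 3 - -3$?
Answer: $320$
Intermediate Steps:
$m = 6$ ($m = 3 + 3 = 6$)
$4 \left(1 - 5\right) \left(m - 26\right) = 4 \left(1 - 5\right) \left(6 - 26\right) = 4 \left(-4\right) \left(-20\right) = \left(-16\right) \left(-20\right) = 320$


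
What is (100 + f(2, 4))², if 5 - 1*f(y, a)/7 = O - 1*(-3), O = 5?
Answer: 6241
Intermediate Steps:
f(y, a) = -21 (f(y, a) = 35 - 7*(5 - 1*(-3)) = 35 - 7*(5 + 3) = 35 - 7*8 = 35 - 56 = -21)
(100 + f(2, 4))² = (100 - 21)² = 79² = 6241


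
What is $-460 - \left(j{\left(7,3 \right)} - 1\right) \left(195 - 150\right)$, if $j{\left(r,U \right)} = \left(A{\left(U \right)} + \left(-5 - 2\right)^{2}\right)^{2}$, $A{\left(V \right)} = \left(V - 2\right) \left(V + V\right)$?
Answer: $-136540$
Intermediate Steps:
$A{\left(V \right)} = 2 V \left(-2 + V\right)$ ($A{\left(V \right)} = \left(-2 + V\right) 2 V = 2 V \left(-2 + V\right)$)
$j{\left(r,U \right)} = \left(49 + 2 U \left(-2 + U\right)\right)^{2}$ ($j{\left(r,U \right)} = \left(2 U \left(-2 + U\right) + \left(-5 - 2\right)^{2}\right)^{2} = \left(2 U \left(-2 + U\right) + \left(-7\right)^{2}\right)^{2} = \left(2 U \left(-2 + U\right) + 49\right)^{2} = \left(49 + 2 U \left(-2 + U\right)\right)^{2}$)
$-460 - \left(j{\left(7,3 \right)} - 1\right) \left(195 - 150\right) = -460 - \left(\left(49 + 2 \cdot 3 \left(-2 + 3\right)\right)^{2} - 1\right) \left(195 - 150\right) = -460 - \left(\left(49 + 2 \cdot 3 \cdot 1\right)^{2} - 1\right) 45 = -460 - \left(\left(49 + 6\right)^{2} - 1\right) 45 = -460 - \left(55^{2} - 1\right) 45 = -460 - \left(3025 - 1\right) 45 = -460 - 3024 \cdot 45 = -460 - 136080 = -136540$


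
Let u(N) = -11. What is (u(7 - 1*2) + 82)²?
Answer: 5041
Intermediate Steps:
(u(7 - 1*2) + 82)² = (-11 + 82)² = 71² = 5041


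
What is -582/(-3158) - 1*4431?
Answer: -6996258/1579 ≈ -4430.8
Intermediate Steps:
-582/(-3158) - 1*4431 = -582*(-1/3158) - 4431 = 291/1579 - 4431 = -6996258/1579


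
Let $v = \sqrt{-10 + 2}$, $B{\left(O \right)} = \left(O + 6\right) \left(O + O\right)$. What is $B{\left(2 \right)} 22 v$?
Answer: $1408 i \sqrt{2} \approx 1991.2 i$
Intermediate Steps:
$B{\left(O \right)} = 2 O \left(6 + O\right)$ ($B{\left(O \right)} = \left(6 + O\right) 2 O = 2 O \left(6 + O\right)$)
$v = 2 i \sqrt{2}$ ($v = \sqrt{-8} = 2 i \sqrt{2} \approx 2.8284 i$)
$B{\left(2 \right)} 22 v = 2 \cdot 2 \left(6 + 2\right) 22 \cdot 2 i \sqrt{2} = 2 \cdot 2 \cdot 8 \cdot 22 \cdot 2 i \sqrt{2} = 32 \cdot 22 \cdot 2 i \sqrt{2} = 704 \cdot 2 i \sqrt{2} = 1408 i \sqrt{2}$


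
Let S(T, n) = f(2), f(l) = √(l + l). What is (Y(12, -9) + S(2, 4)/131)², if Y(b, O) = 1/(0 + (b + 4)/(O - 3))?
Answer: 148225/274576 ≈ 0.53983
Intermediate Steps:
f(l) = √2*√l (f(l) = √(2*l) = √2*√l)
S(T, n) = 2 (S(T, n) = √2*√2 = 2)
Y(b, O) = (-3 + O)/(4 + b) (Y(b, O) = 1/(0 + (4 + b)/(-3 + O)) = 1/((4 + b)/(-3 + O)) = (-3 + O)/(4 + b))
(Y(12, -9) + S(2, 4)/131)² = ((-3 - 9)/(4 + 12) + 2/131)² = (-12/16 + 2*(1/131))² = ((1/16)*(-12) + 2/131)² = (-¾ + 2/131)² = (-385/524)² = 148225/274576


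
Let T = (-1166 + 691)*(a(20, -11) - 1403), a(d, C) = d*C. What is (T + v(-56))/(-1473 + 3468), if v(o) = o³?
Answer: 595309/1995 ≈ 298.40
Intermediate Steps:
a(d, C) = C*d
T = 770925 (T = (-1166 + 691)*(-11*20 - 1403) = -475*(-220 - 1403) = -475*(-1623) = 770925)
(T + v(-56))/(-1473 + 3468) = (770925 + (-56)³)/(-1473 + 3468) = (770925 - 175616)/1995 = 595309*(1/1995) = 595309/1995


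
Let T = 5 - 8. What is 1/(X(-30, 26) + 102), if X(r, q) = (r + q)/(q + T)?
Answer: 23/2342 ≈ 0.0098207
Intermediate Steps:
T = -3
X(r, q) = (q + r)/(-3 + q) (X(r, q) = (r + q)/(q - 3) = (q + r)/(-3 + q))
1/(X(-30, 26) + 102) = 1/((26 - 30)/(-3 + 26) + 102) = 1/(-4/23 + 102) = 1/(2342/23) = 23/2342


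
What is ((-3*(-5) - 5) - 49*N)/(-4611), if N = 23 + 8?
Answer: 503/1537 ≈ 0.32726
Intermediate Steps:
N = 31
((-3*(-5) - 5) - 49*N)/(-4611) = ((-3*(-5) - 5) - 49*31)/(-4611) = ((15 - 5) - 1519)*(-1/4611) = (10 - 1519)*(-1/4611) = -1509*(-1/4611) = 503/1537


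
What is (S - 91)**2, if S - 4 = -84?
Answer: 29241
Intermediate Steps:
S = -80 (S = 4 - 84 = -80)
(S - 91)**2 = (-80 - 91)**2 = (-171)**2 = 29241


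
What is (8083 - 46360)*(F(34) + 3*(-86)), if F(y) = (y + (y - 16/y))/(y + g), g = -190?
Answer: 2186139819/221 ≈ 9.8920e+6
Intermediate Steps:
F(y) = (-16/y + 2*y)/(-190 + y) (F(y) = (y + (y - 16/y))/(y - 190) = (-16/y + 2*y)/(-190 + y))
(8083 - 46360)*(F(34) + 3*(-86)) = (8083 - 46360)*(2*(-8 + 34**2)/(34*(-190 + 34)) + 3*(-86)) = -38277*(2*(1/34)*(-8 + 1156)/(-156) - 258) = -38277*(2*(1/34)*(-1/156)*1148 - 258) = -38277*(-287/663 - 258) = -38277*(-171341/663) = 2186139819/221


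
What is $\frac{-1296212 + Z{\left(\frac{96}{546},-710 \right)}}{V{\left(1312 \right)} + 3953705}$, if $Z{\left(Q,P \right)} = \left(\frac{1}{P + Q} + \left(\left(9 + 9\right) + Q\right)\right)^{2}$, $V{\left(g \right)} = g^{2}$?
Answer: $- \frac{44774680631110704167}{196081562367170818884} \approx -0.22835$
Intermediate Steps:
$Z{\left(Q,P \right)} = \left(18 + Q + \frac{1}{P + Q}\right)^{2}$ ($Z{\left(Q,P \right)} = \left(\frac{1}{P + Q} + \left(18 + Q\right)\right)^{2} = \left(18 + Q + \frac{1}{P + Q}\right)^{2}$)
$\frac{-1296212 + Z{\left(\frac{96}{546},-710 \right)}}{V{\left(1312 \right)} + 3953705} = \frac{-1296212 + \frac{\left(1 + \left(\frac{96}{546}\right)^{2} + 18 \left(-710\right) + 18 \cdot \frac{96}{546} - 710 \cdot \frac{96}{546}\right)^{2}}{\left(-710 + \frac{96}{546}\right)^{2}}}{1312^{2} + 3953705} = \frac{-1296212 + \frac{\left(1 + \left(96 \cdot \frac{1}{546}\right)^{2} - 12780 + 18 \cdot 96 \cdot \frac{1}{546} - 710 \cdot 96 \cdot \frac{1}{546}\right)^{2}}{\left(-710 + 96 \cdot \frac{1}{546}\right)^{2}}}{1721344 + 3953705} = \frac{-1296212 + \frac{\left(1 + \left(\frac{16}{91}\right)^{2} - 12780 + 18 \cdot \frac{16}{91} - \frac{11360}{91}\right)^{2}}{\left(-710 + \frac{16}{91}\right)^{2}}}{5675049} = \left(-1296212 + \frac{\left(1 + \frac{256}{8281} - 12780 + \frac{288}{91} - \frac{11360}{91}\right)^{2}}{\frac{4172384836}{8281}}\right) \frac{1}{5675049} = \left(-1296212 + \frac{8281 \left(- \frac{106830195}{8281}\right)^{2}}{4172384836}\right) \frac{1}{5675049} = \left(-1296212 + \frac{8281}{4172384836} \cdot \frac{11412690563738025}{68574961}\right) \frac{1}{5675049} = \left(-1296212 + \frac{11412690563738025}{34551518826916}\right) \frac{1}{5675049} = \left(- \frac{44774680631110704167}{34551518826916}\right) \frac{1}{5675049} = - \frac{44774680631110704167}{196081562367170818884}$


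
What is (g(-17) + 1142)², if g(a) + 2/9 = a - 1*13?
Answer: 100120036/81 ≈ 1.2361e+6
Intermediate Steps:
g(a) = -119/9 + a (g(a) = -2/9 + (a - 1*13) = -2/9 + (a - 13) = -2/9 + (-13 + a) = -119/9 + a)
(g(-17) + 1142)² = ((-119/9 - 17) + 1142)² = (-272/9 + 1142)² = (10006/9)² = 100120036/81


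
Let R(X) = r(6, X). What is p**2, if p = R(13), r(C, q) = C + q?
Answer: 361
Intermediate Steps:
R(X) = 6 + X
p = 19 (p = 6 + 13 = 19)
p**2 = 19**2 = 361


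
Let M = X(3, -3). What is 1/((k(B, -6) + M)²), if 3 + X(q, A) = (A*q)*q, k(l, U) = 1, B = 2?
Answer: 1/841 ≈ 0.0011891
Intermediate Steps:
X(q, A) = -3 + A*q² (X(q, A) = -3 + (A*q)*q = -3 + A*q²)
M = -30 (M = -3 - 3*3² = -3 - 3*9 = -3 - 27 = -30)
1/((k(B, -6) + M)²) = 1/((1 - 30)²) = 1/((-29)²) = 1/841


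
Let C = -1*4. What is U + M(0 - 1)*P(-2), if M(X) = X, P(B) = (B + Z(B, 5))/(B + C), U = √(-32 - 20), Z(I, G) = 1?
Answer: -⅙ + 2*I*√13 ≈ -0.16667 + 7.2111*I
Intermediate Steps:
C = -4
U = 2*I*√13 (U = √(-52) = 2*I*√13 ≈ 7.2111*I)
P(B) = (1 + B)/(-4 + B) (P(B) = (B + 1)/(B - 4) = (1 + B)/(-4 + B))
U + M(0 - 1)*P(-2) = 2*I*√13 + (0 - 1)*((1 - 2)/(-4 - 2)) = 2*I*√13 - (-1)/(-6) = 2*I*√13 - (-1)*(-1)/6 = 2*I*√13 - 1*⅙ = 2*I*√13 - ⅙ = -⅙ + 2*I*√13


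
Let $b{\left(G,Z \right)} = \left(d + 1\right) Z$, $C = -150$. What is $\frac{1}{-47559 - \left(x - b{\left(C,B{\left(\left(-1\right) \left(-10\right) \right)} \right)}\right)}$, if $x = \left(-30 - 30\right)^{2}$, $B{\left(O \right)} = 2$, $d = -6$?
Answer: $- \frac{1}{51169} \approx -1.9543 \cdot 10^{-5}$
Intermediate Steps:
$b{\left(G,Z \right)} = - 5 Z$ ($b{\left(G,Z \right)} = \left(-6 + 1\right) Z = - 5 Z$)
$x = 3600$ ($x = \left(-60\right)^{2} = 3600$)
$\frac{1}{-47559 - \left(x - b{\left(C,B{\left(\left(-1\right) \left(-10\right) \right)} \right)}\right)} = \frac{1}{-47559 - 3610} = \frac{1}{-51169} = - \frac{1}{51169}$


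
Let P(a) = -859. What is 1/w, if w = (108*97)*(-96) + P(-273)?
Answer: -1/1006555 ≈ -9.9349e-7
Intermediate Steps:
w = -1006555 (w = (108*97)*(-96) - 859 = 10476*(-96) - 859 = -1005696 - 859 = -1006555)
1/w = 1/(-1006555) = -1/1006555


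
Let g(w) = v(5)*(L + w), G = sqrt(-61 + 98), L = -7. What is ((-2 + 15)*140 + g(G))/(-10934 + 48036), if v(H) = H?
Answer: 1785/37102 + 5*sqrt(37)/37102 ≈ 0.048930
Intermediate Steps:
G = sqrt(37) ≈ 6.0828
g(w) = -35 + 5*w (g(w) = 5*(-7 + w) = -35 + 5*w)
((-2 + 15)*140 + g(G))/(-10934 + 48036) = ((-2 + 15)*140 + (-35 + 5*sqrt(37)))/(-10934 + 48036) = (13*140 + (-35 + 5*sqrt(37)))/37102 = (1820 + (-35 + 5*sqrt(37)))*(1/37102) = (1785 + 5*sqrt(37))*(1/37102) = 1785/37102 + 5*sqrt(37)/37102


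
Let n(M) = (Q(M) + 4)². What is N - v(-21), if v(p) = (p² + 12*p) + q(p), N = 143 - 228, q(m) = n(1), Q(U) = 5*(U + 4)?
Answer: -1115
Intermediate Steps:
Q(U) = 20 + 5*U (Q(U) = 5*(4 + U) = 20 + 5*U)
n(M) = (24 + 5*M)² (n(M) = ((20 + 5*M) + 4)² = (24 + 5*M)²)
q(m) = 841 (q(m) = (24 + 5*1)² = (24 + 5)² = 29² = 841)
N = -85
v(p) = 841 + p² + 12*p (v(p) = (p² + 12*p) + 841 = 841 + p² + 12*p)
N - v(-21) = -85 - (841 + (-21)² + 12*(-21)) = -85 - (841 + 441 - 252) = -85 - 1*1030 = -85 - 1030 = -1115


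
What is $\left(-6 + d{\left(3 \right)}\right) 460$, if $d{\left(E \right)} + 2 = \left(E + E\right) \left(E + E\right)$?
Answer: $12880$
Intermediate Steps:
$d{\left(E \right)} = -2 + 4 E^{2}$ ($d{\left(E \right)} = -2 + \left(E + E\right) \left(E + E\right) = -2 + 2 E 2 E = -2 + 4 E^{2}$)
$\left(-6 + d{\left(3 \right)}\right) 460 = \left(-6 - \left(2 - 4 \cdot 3^{2}\right)\right) 460 = \left(-6 + \left(-2 + 4 \cdot 9\right)\right) 460 = \left(-6 + \left(-2 + 36\right)\right) 460 = \left(-6 + 34\right) 460 = 28 \cdot 460 = 12880$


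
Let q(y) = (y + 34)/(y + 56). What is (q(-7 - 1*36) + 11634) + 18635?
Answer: 393488/13 ≈ 30268.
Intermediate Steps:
q(y) = (34 + y)/(56 + y)
(q(-7 - 1*36) + 11634) + 18635 = ((34 + (-7 - 1*36))/(56 + (-7 - 1*36)) + 11634) + 18635 = ((34 + (-7 - 36))/(56 + (-7 - 36)) + 11634) + 18635 = ((34 - 43)/(56 - 43) + 11634) + 18635 = (-9/13 + 11634) + 18635 = 151233/13 + 18635 = 393488/13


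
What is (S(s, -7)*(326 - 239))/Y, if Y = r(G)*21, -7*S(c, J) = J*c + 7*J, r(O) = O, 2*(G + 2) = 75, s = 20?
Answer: 1566/497 ≈ 3.1509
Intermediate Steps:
G = 71/2 (G = -2 + (1/2)*75 = -2 + 75/2 = 71/2 ≈ 35.500)
S(c, J) = -J - J*c/7 (S(c, J) = -(J*c + 7*J)/7 = -(7*J + J*c)/7 = -J - J*c/7)
Y = 1491/2 (Y = (71/2)*21 = 1491/2 ≈ 745.50)
(S(s, -7)*(326 - 239))/Y = ((-1/7*(-7)*(7 + 20))*(326 - 239))/(1491/2) = (-1/7*(-7)*27*87)*(2/1491) = (27*87)*(2/1491) = 2349*(2/1491) = 1566/497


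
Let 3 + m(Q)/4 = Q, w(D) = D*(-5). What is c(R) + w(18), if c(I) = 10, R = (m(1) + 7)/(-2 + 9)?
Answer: -80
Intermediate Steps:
w(D) = -5*D
m(Q) = -12 + 4*Q
R = -⅐ (R = ((-12 + 4*1) + 7)/(-2 + 9) = ((-12 + 4) + 7)/7 = (-8 + 7)*(⅐) = -1*⅐ = -⅐ ≈ -0.14286)
c(R) + w(18) = 10 - 5*18 = 10 - 90 = -80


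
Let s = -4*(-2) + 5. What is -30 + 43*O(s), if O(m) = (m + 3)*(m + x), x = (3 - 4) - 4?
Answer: 5474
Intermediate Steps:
x = -5 (x = -1 - 4 = -5)
s = 13 (s = 8 + 5 = 13)
O(m) = (-5 + m)*(3 + m) (O(m) = (m + 3)*(m - 5) = (3 + m)*(-5 + m) = (-5 + m)*(3 + m))
-30 + 43*O(s) = -30 + 43*(-15 + 13**2 - 2*13) = -30 + 43*(-15 + 169 - 26) = -30 + 43*128 = -30 + 5504 = 5474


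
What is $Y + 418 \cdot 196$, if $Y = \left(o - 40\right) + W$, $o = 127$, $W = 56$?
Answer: $82071$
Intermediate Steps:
$Y = 143$ ($Y = \left(127 - 40\right) + 56 = 87 + 56 = 143$)
$Y + 418 \cdot 196 = 143 + 418 \cdot 196 = 143 + 81928 = 82071$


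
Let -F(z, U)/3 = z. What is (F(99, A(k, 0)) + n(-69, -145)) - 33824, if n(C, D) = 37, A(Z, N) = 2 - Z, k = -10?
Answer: -34084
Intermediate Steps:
F(z, U) = -3*z
(F(99, A(k, 0)) + n(-69, -145)) - 33824 = (-3*99 + 37) - 33824 = (-297 + 37) - 33824 = -260 - 33824 = -34084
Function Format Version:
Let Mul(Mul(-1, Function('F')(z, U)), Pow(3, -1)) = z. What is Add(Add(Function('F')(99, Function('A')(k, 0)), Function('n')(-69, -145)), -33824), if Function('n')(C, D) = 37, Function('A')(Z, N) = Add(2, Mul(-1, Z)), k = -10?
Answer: -34084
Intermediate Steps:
Function('F')(z, U) = Mul(-3, z)
Add(Add(Function('F')(99, Function('A')(k, 0)), Function('n')(-69, -145)), -33824) = Add(Add(Mul(-3, 99), 37), -33824) = Add(Add(-297, 37), -33824) = Add(-260, -33824) = -34084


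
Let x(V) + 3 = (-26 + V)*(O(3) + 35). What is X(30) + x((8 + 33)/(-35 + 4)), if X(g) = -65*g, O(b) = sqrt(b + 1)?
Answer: -91882/31 ≈ -2963.9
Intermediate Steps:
O(b) = sqrt(1 + b)
x(V) = -965 + 37*V (x(V) = -3 + (-26 + V)*(sqrt(1 + 3) + 35) = -3 + (-26 + V)*(sqrt(4) + 35) = -3 + (-26 + V)*(2 + 35) = -3 + (-26 + V)*37 = -3 + (-962 + 37*V) = -965 + 37*V)
X(30) + x((8 + 33)/(-35 + 4)) = -65*30 + (-965 + 37*((8 + 33)/(-35 + 4))) = -1950 + (-965 + 37*(41/(-31))) = -1950 + (-965 + 37*(41*(-1/31))) = -1950 + (-965 + 37*(-41/31)) = -1950 + (-965 - 1517/31) = -1950 - 31432/31 = -91882/31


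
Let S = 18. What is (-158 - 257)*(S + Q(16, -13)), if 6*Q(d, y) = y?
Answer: -39425/6 ≈ -6570.8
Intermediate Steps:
Q(d, y) = y/6
(-158 - 257)*(S + Q(16, -13)) = (-158 - 257)*(18 + (⅙)*(-13)) = -415*(18 - 13/6) = -415*95/6 = -39425/6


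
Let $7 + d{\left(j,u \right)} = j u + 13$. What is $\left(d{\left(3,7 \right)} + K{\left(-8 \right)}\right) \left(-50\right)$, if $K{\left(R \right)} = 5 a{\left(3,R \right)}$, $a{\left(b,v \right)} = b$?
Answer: $-2100$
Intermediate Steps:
$d{\left(j,u \right)} = 6 + j u$ ($d{\left(j,u \right)} = -7 + \left(j u + 13\right) = -7 + \left(13 + j u\right) = 6 + j u$)
$K{\left(R \right)} = 15$ ($K{\left(R \right)} = 5 \cdot 3 = 15$)
$\left(d{\left(3,7 \right)} + K{\left(-8 \right)}\right) \left(-50\right) = \left(\left(6 + 3 \cdot 7\right) + 15\right) \left(-50\right) = \left(\left(6 + 21\right) + 15\right) \left(-50\right) = \left(27 + 15\right) \left(-50\right) = 42 \left(-50\right) = -2100$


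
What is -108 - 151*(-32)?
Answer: 4724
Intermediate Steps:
-108 - 151*(-32) = -108 + 4832 = 4724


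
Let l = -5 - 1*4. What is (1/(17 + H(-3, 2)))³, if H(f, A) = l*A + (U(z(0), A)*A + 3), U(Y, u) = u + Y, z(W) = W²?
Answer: 1/216 ≈ 0.0046296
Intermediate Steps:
U(Y, u) = Y + u
l = -9 (l = -5 - 4 = -9)
H(f, A) = 3 + A² - 9*A (H(f, A) = -9*A + ((0² + A)*A + 3) = -9*A + ((0 + A)*A + 3) = -9*A + (A*A + 3) = -9*A + (A² + 3) = -9*A + (3 + A²) = 3 + A² - 9*A)
(1/(17 + H(-3, 2)))³ = (1/(17 + (3 + 2² - 9*2)))³ = (1/(17 + (3 + 4 - 18)))³ = (1/(17 - 11))³ = (1/6)³ = (⅙)³ = 1/216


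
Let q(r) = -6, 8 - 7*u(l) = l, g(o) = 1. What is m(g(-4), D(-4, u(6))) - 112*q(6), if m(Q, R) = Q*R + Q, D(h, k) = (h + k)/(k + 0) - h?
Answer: 664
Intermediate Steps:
u(l) = 8/7 - l/7
D(h, k) = -h + (h + k)/k (D(h, k) = (h + k)/k - h = -h + (h + k)/k)
m(Q, R) = Q + Q*R
m(g(-4), D(-4, u(6))) - 112*q(6) = 1*(1 + (1 - 1*(-4) - 4/(8/7 - 1/7*6))) - 112*(-6) = 1*(1 + (1 + 4 - 4/(8/7 - 6/7))) + 672 = 1*(1 + (1 + 4 - 4/2/7)) + 672 = 1*(1 + (1 + 4 - 4*7/2)) + 672 = 1*(1 + (1 + 4 - 14)) + 672 = 1*(1 - 9) + 672 = 1*(-8) + 672 = -8 + 672 = 664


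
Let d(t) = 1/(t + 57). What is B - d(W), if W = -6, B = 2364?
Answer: 120563/51 ≈ 2364.0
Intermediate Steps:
d(t) = 1/(57 + t)
B - d(W) = 2364 - 1/(57 - 6) = 2364 - 1/51 = 120563/51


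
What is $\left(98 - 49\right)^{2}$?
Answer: $2401$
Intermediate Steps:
$\left(98 - 49\right)^{2} = 49^{2} = 2401$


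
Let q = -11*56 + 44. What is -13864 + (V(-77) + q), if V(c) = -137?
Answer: -14573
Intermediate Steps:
q = -572 (q = -616 + 44 = -572)
-13864 + (V(-77) + q) = -13864 + (-137 - 572) = -13864 - 709 = -14573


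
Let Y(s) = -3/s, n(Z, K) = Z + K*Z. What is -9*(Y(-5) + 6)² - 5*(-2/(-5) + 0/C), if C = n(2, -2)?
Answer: -9851/25 ≈ -394.04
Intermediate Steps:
C = -2 (C = 2*(1 - 2) = 2*(-1) = -2)
-9*(Y(-5) + 6)² - 5*(-2/(-5) + 0/C) = -9*(-3/(-5) + 6)² - 5*(-2/(-5) + 0/(-2)) = -9*(-3*(-⅕) + 6)² - 5*(-2*(-⅕) + 0*(-½)) = -9*(⅗ + 6)² - 5*(⅖ + 0) = -9*(33/5)² - 5*⅖ = -9*1089/25 - 2 = -9801/25 - 2 = -9851/25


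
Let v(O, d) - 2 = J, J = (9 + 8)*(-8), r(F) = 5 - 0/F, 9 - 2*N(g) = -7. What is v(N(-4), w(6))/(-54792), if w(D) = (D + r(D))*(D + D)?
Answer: 67/27396 ≈ 0.0024456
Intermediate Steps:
N(g) = 8 (N(g) = 9/2 - ½*(-7) = 9/2 + 7/2 = 8)
r(F) = 5 (r(F) = 5 - 1*0 = 5 + 0 = 5)
J = -136 (J = 17*(-8) = -136)
w(D) = 2*D*(5 + D) (w(D) = (D + 5)*(D + D) = (5 + D)*(2*D) = 2*D*(5 + D))
v(O, d) = -134 (v(O, d) = 2 - 136 = -134)
v(N(-4), w(6))/(-54792) = -134/(-54792) = -134*(-1/54792) = 67/27396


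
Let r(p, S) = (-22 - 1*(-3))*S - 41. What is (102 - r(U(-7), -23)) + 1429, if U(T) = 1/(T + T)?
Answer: 1135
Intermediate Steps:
U(T) = 1/(2*T)
r(p, S) = -41 - 19*S (r(p, S) = (-22 + 3)*S - 41 = -19*S - 41 = -41 - 19*S)
(102 - r(U(-7), -23)) + 1429 = (102 - (-41 - 19*(-23))) + 1429 = (102 - (-41 + 437)) + 1429 = (102 - 1*396) + 1429 = (102 - 396) + 1429 = -294 + 1429 = 1135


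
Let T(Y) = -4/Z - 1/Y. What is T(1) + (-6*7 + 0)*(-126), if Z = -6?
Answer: 15875/3 ≈ 5291.7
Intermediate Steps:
T(Y) = 2/3 - 1/Y (T(Y) = -4/(-6) - 1/Y = -4*(-1/6) - 1/Y = 2/3 - 1/Y)
T(1) + (-6*7 + 0)*(-126) = (2/3 - 1/1) + (-6*7 + 0)*(-126) = (2/3 - 1*1) + (-42 + 0)*(-126) = (2/3 - 1) - 42*(-126) = -1/3 + 5292 = 15875/3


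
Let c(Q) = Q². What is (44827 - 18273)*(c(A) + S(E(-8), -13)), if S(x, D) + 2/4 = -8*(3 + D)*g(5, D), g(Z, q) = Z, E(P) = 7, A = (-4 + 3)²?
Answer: 10634877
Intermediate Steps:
A = 1 (A = (-1)² = 1)
S(x, D) = -241/2 - 40*D (S(x, D) = -½ - 8*(3 + D)*5 = -½ - 8*(15 + 5*D) = -½ + (-120 - 40*D) = -241/2 - 40*D)
(44827 - 18273)*(c(A) + S(E(-8), -13)) = (44827 - 18273)*(1² + (-241/2 - 40*(-13))) = 26554*(1 + (-241/2 + 520)) = 26554*(1 + 799/2) = 26554*(801/2) = 10634877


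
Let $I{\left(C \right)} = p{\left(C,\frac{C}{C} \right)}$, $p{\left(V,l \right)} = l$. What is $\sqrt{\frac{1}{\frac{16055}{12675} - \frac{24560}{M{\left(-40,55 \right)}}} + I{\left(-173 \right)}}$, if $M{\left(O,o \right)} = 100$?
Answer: $\frac{\sqrt{535090}}{733} \approx 0.99795$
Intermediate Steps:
$I{\left(C \right)} = 1$ ($I{\left(C \right)} = \frac{C}{C} = 1$)
$\sqrt{\frac{1}{\frac{16055}{12675} - \frac{24560}{M{\left(-40,55 \right)}}} + I{\left(-173 \right)}} = \sqrt{\frac{1}{\frac{16055}{12675} - \frac{24560}{100}} + 1} = \sqrt{\frac{1}{16055 \cdot \frac{1}{12675} - \frac{1228}{5}} + 1} = \sqrt{\frac{1}{\frac{19}{15} - \frac{1228}{5}} + 1} = \sqrt{\frac{1}{- \frac{733}{3}} + 1} = \sqrt{- \frac{3}{733} + 1} = \sqrt{\frac{730}{733}} = \frac{\sqrt{535090}}{733}$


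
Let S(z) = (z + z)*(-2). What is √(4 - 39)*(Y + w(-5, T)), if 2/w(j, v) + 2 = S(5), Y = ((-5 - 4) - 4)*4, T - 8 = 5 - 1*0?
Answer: -573*I*√35/11 ≈ -308.17*I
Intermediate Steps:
S(z) = -4*z (S(z) = (2*z)*(-2) = -4*z)
T = 13 (T = 8 + (5 - 1*0) = 8 + (5 + 0) = 8 + 5 = 13)
Y = -52 (Y = (-9 - 4)*4 = -13*4 = -52)
w(j, v) = -1/11 (w(j, v) = 2/(-2 - 4*5) = 2/(-2 - 20) = 2/(-22) = 2*(-1/22) = -1/11)
√(4 - 39)*(Y + w(-5, T)) = √(4 - 39)*(-52 - 1/11) = √(-35)*(-573/11) = (I*√35)*(-573/11) = -573*I*√35/11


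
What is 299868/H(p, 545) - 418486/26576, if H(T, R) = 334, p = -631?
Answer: 1957379411/2219096 ≈ 882.06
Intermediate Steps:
299868/H(p, 545) - 418486/26576 = 299868/334 - 418486/26576 = 299868*(1/334) - 418486*1/26576 = 149934/167 - 209243/13288 = 1957379411/2219096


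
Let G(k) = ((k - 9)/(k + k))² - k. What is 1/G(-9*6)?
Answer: 144/7825 ≈ 0.018403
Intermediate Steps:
G(k) = -k + (-9 + k)²/(4*k²) (G(k) = ((-9 + k)/((2*k)))² - k = ((-9 + k)*(1/(2*k)))² - k = ((-9 + k)/(2*k))² - k = (-9 + k)²/(4*k²) - k = -k + (-9 + k)²/(4*k²))
1/G(-9*6) = 1/(-(-9)*6 + (-9 - 9*6)²/(4*(-9*6)²)) = 1/(-1*(-54) + (¼)*(-9 - 54)²/(-54)²) = 1/(54 + (¼)*(1/2916)*(-63)²) = 1/(54 + (¼)*(1/2916)*3969) = 1/(54 + 49/144) = 1/(7825/144) = 144/7825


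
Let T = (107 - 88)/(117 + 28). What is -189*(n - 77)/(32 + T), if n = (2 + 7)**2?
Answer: -36540/1553 ≈ -23.529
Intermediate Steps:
n = 81 (n = 9**2 = 81)
T = 19/145 ≈ 0.13103
-189*(n - 77)/(32 + T) = -189*(81 - 77)/(32 + 19/145) = -756/4659/145 = -756*145/4659 = -189*580/4659 = -36540/1553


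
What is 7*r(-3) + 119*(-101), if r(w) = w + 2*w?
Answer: -12082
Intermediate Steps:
r(w) = 3*w
7*r(-3) + 119*(-101) = 7*(3*(-3)) + 119*(-101) = 7*(-9) - 12019 = -63 - 12019 = -12082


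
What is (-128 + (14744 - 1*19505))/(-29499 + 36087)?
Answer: -4889/6588 ≈ -0.74211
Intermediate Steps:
(-128 + (14744 - 1*19505))/(-29499 + 36087) = (-128 + (14744 - 19505))/6588 = (-128 - 4761)*(1/6588) = -4889*1/6588 = -4889/6588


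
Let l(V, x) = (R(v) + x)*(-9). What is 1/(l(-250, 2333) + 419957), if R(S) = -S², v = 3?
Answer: 1/399041 ≈ 2.5060e-6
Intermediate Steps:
l(V, x) = 81 - 9*x (l(V, x) = (-1*3² + x)*(-9) = (-1*9 + x)*(-9) = (-9 + x)*(-9) = 81 - 9*x)
1/(l(-250, 2333) + 419957) = 1/((81 - 9*2333) + 419957) = 1/((81 - 20997) + 419957) = 1/(-20916 + 419957) = 1/399041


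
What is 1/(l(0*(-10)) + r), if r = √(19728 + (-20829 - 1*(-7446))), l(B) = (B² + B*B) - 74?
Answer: 74/869 + 3*√705/869 ≈ 0.17682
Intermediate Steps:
l(B) = -74 + 2*B² (l(B) = (B² + B²) - 74 = 2*B² - 74 = -74 + 2*B²)
r = 3*√705 (r = √(19728 + (-20829 + 7446)) = √(19728 - 13383) = √6345 = 3*√705 ≈ 79.656)
1/(l(0*(-10)) + r) = 1/((-74 + 2*(0*(-10))²) + 3*√705) = 1/((-74 + 2*0²) + 3*√705) = 1/((-74 + 2*0) + 3*√705) = 1/((-74 + 0) + 3*√705) = 1/(-74 + 3*√705)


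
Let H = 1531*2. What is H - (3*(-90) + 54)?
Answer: 3278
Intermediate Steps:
H = 3062
H - (3*(-90) + 54) = 3062 - (3*(-90) + 54) = 3062 - (-270 + 54) = 3062 - 1*(-216) = 3062 + 216 = 3278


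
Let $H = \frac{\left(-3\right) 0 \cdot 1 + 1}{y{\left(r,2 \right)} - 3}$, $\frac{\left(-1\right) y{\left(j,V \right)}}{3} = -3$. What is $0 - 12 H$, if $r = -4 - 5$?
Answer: $-2$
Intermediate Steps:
$r = -9$
$y{\left(j,V \right)} = 9$ ($y{\left(j,V \right)} = \left(-3\right) \left(-3\right) = 9$)
$H = \frac{1}{6}$ ($H = \frac{\left(-3\right) 0 \cdot 1 + 1}{9 - 3} = \frac{0 \cdot 1 + 1}{6} = \left(0 + 1\right) \frac{1}{6} = 1 \cdot \frac{1}{6} = \frac{1}{6} \approx 0.16667$)
$0 - 12 H = 0 - 2 = -2$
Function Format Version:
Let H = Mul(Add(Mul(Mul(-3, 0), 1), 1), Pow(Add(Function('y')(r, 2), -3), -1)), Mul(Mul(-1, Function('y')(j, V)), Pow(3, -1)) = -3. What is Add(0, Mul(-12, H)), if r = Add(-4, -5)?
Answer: -2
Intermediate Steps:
r = -9
Function('y')(j, V) = 9 (Function('y')(j, V) = Mul(-3, -3) = 9)
H = Rational(1, 6) (H = Mul(Add(Mul(Mul(-3, 0), 1), 1), Pow(Add(9, -3), -1)) = Mul(Add(Mul(0, 1), 1), Pow(6, -1)) = Mul(Add(0, 1), Rational(1, 6)) = Mul(1, Rational(1, 6)) = Rational(1, 6) ≈ 0.16667)
Add(0, Mul(-12, H)) = Add(0, Mul(-12, Rational(1, 6))) = Add(0, -2) = -2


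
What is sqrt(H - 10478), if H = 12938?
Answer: 2*sqrt(615) ≈ 49.598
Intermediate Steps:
sqrt(H - 10478) = sqrt(12938 - 10478) = sqrt(2460) = 2*sqrt(615)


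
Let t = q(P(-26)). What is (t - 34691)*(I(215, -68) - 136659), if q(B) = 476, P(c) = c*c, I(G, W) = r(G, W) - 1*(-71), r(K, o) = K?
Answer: 4666002195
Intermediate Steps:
I(G, W) = 71 + G (I(G, W) = G - 1*(-71) = G + 71 = 71 + G)
P(c) = c²
t = 476
(t - 34691)*(I(215, -68) - 136659) = (476 - 34691)*((71 + 215) - 136659) = -34215*(286 - 136659) = -34215*(-136373) = 4666002195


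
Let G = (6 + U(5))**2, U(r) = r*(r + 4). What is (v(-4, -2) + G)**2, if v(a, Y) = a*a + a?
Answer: 6827769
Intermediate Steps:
U(r) = r*(4 + r)
v(a, Y) = a + a**2 (v(a, Y) = a**2 + a = a + a**2)
G = 2601 (G = (6 + 5*(4 + 5))**2 = (6 + 5*9)**2 = (6 + 45)**2 = 51**2 = 2601)
(v(-4, -2) + G)**2 = (-4*(1 - 4) + 2601)**2 = (-4*(-3) + 2601)**2 = (12 + 2601)**2 = 2613**2 = 6827769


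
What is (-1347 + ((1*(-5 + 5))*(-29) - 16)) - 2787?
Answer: -4150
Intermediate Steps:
(-1347 + ((1*(-5 + 5))*(-29) - 16)) - 2787 = (-1347 + ((1*0)*(-29) - 16)) - 2787 = (-1347 + (0*(-29) - 16)) - 2787 = (-1347 + (0 - 16)) - 2787 = (-1347 - 16) - 2787 = -1363 - 2787 = -4150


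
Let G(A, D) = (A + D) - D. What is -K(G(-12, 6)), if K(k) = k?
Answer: 12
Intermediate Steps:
G(A, D) = A
-K(G(-12, 6)) = -1*(-12) = 12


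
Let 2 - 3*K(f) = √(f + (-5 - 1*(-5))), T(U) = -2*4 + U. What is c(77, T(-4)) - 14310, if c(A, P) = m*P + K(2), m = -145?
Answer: -37708/3 - √2/3 ≈ -12570.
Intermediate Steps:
T(U) = -8 + U
K(f) = ⅔ - √f/3 (K(f) = ⅔ - √(f + (-5 - 1*(-5)))/3 = ⅔ - √(f + (-5 + 5))/3 = ⅔ - √(f + 0)/3 = ⅔ - √f/3)
c(A, P) = ⅔ - 145*P - √2/3 (c(A, P) = -145*P + (⅔ - √2/3) = ⅔ - 145*P - √2/3)
c(77, T(-4)) - 14310 = (⅔ - 145*(-8 - 4) - √2/3) - 14310 = (⅔ - 145*(-12) - √2/3) - 14310 = (⅔ + 1740 - √2/3) - 14310 = (5222/3 - √2/3) - 14310 = -37708/3 - √2/3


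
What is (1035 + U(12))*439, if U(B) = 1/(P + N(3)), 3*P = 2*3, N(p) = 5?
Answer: 3180994/7 ≈ 4.5443e+5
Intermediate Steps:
P = 2 (P = (2*3)/3 = (⅓)*6 = 2)
U(B) = ⅐ (U(B) = 1/(2 + 5) = 1/7 = ⅐)
(1035 + U(12))*439 = (1035 + ⅐)*439 = (7246/7)*439 = 3180994/7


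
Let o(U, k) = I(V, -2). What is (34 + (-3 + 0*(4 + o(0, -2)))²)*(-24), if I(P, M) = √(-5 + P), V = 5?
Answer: -1032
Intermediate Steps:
o(U, k) = 0 (o(U, k) = √(-5 + 5) = √0 = 0)
(34 + (-3 + 0*(4 + o(0, -2)))²)*(-24) = (34 + (-3 + 0*(4 + 0))²)*(-24) = (34 + (-3 + 0*4)²)*(-24) = (34 + (-3 + 0)²)*(-24) = (34 + (-3)²)*(-24) = (34 + 9)*(-24) = 43*(-24) = -1032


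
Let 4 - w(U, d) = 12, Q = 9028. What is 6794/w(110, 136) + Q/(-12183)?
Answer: -41421763/48732 ≈ -849.99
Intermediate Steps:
w(U, d) = -8 (w(U, d) = 4 - 1*12 = 4 - 12 = -8)
6794/w(110, 136) + Q/(-12183) = 6794/(-8) + 9028/(-12183) = 6794*(-⅛) + 9028*(-1/12183) = -3397/4 - 9028/12183 = -41421763/48732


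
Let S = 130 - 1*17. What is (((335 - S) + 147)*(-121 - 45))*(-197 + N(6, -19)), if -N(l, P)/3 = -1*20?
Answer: 8391798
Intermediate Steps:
N(l, P) = 60 (N(l, P) = -(-3)*20 = -3*(-20) = 60)
S = 113 (S = 130 - 17 = 113)
(((335 - S) + 147)*(-121 - 45))*(-197 + N(6, -19)) = (((335 - 1*113) + 147)*(-121 - 45))*(-197 + 60) = (((335 - 113) + 147)*(-166))*(-137) = ((222 + 147)*(-166))*(-137) = (369*(-166))*(-137) = -61254*(-137) = 8391798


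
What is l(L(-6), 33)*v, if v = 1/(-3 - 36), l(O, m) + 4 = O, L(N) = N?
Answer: 10/39 ≈ 0.25641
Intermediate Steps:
l(O, m) = -4 + O
v = -1/39 (v = 1/(-39) = -1/39 ≈ -0.025641)
l(L(-6), 33)*v = (-4 - 6)*(-1/39) = -10*(-1/39) = 10/39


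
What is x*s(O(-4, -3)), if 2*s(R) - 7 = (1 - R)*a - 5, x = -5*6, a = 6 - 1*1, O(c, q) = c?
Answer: -405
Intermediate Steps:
a = 5 (a = 6 - 1 = 5)
x = -30
s(R) = 7/2 - 5*R/2 (s(R) = 7/2 + ((1 - R)*5 - 5)/2 = 7/2 + ((5 - 5*R) - 5)/2 = 7/2 + (-5*R)/2 = 7/2 - 5*R/2)
x*s(O(-4, -3)) = -30*(7/2 - 5/2*(-4)) = -30*(7/2 + 10) = -30*27/2 = -405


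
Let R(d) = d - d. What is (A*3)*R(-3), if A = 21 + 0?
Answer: 0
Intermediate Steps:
A = 21
R(d) = 0
(A*3)*R(-3) = (21*3)*0 = 63*0 = 0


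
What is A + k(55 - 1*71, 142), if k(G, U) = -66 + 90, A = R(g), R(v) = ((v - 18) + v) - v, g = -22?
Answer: -16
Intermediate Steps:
R(v) = -18 + v (R(v) = ((-18 + v) + v) - v = (-18 + 2*v) - v = -18 + v)
A = -40 (A = -18 - 22 = -40)
k(G, U) = 24
A + k(55 - 1*71, 142) = -40 + 24 = -16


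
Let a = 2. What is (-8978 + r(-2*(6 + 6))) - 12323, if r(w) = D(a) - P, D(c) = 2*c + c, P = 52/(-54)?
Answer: -574939/27 ≈ -21294.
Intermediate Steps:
P = -26/27 (P = 52*(-1/54) = -26/27 ≈ -0.96296)
D(c) = 3*c
r(w) = 188/27 (r(w) = 3*2 - 1*(-26/27) = 6 + 26/27 = 188/27)
(-8978 + r(-2*(6 + 6))) - 12323 = (-8978 + 188/27) - 12323 = -242218/27 - 12323 = -574939/27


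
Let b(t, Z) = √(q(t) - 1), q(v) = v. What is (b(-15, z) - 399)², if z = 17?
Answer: 159185 - 3192*I ≈ 1.5919e+5 - 3192.0*I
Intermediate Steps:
b(t, Z) = √(-1 + t) (b(t, Z) = √(t - 1) = √(-1 + t))
(b(-15, z) - 399)² = (√(-1 - 15) - 399)² = (√(-16) - 399)² = (4*I - 399)² = (-399 + 4*I)²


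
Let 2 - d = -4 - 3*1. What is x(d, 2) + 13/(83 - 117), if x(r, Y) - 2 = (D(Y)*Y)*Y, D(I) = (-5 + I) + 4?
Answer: 191/34 ≈ 5.6176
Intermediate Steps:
d = 9 (d = 2 - (-4 - 3*1) = 2 - (-4 - 3) = 2 - 1*(-7) = 2 + 7 = 9)
D(I) = -1 + I
x(r, Y) = 2 + Y**2*(-1 + Y) (x(r, Y) = 2 + ((-1 + Y)*Y)*Y = 2 + (Y*(-1 + Y))*Y = 2 + Y**2*(-1 + Y))
x(d, 2) + 13/(83 - 117) = (2 + 2**2*(-1 + 2)) + 13/(83 - 117) = (2 + 4*1) + 13/(-34) = (2 + 4) - 1/34*13 = 6 - 13/34 = 191/34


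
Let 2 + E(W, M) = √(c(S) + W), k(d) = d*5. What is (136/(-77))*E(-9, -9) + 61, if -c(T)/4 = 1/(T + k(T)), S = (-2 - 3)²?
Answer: 4969/77 - 136*I*√2031/1155 ≈ 64.532 - 5.3065*I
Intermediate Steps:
k(d) = 5*d
S = 25 (S = (-5)² = 25)
c(T) = -2/(3*T) (c(T) = -4/(T + 5*T) = -4*1/(6*T) = -2/(3*T))
E(W, M) = -2 + √(-2/75 + W) (E(W, M) = -2 + √(-⅔/25 + W) = -2 + √(-⅔*1/25 + W) = -2 + √(-2/75 + W))
(136/(-77))*E(-9, -9) + 61 = (136/(-77))*(-2 + √(-6 + 225*(-9))/15) + 61 = (136*(-1/77))*(-2 + √(-6 - 2025)/15) + 61 = -136*(-2 + √(-2031)/15)/77 + 61 = -136*(-2 + (I*√2031)/15)/77 + 61 = -136*(-2 + I*√2031/15)/77 + 61 = (272/77 - 136*I*√2031/1155) + 61 = 4969/77 - 136*I*√2031/1155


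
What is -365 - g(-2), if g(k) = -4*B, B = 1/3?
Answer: -1091/3 ≈ -363.67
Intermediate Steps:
B = 1/3 ≈ 0.33333
g(k) = -4/3 (g(k) = -4*1/3 = -4/3)
-365 - g(-2) = -365 - 1*(-4/3) = -365 + 4/3 = -1091/3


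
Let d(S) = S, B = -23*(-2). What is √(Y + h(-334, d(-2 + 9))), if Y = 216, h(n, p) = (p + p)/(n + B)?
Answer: 11*√257/12 ≈ 14.695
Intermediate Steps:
B = 46
h(n, p) = 2*p/(46 + n) (h(n, p) = (p + p)/(n + 46) = (2*p)/(46 + n) = 2*p/(46 + n))
√(Y + h(-334, d(-2 + 9))) = √(216 + 2*(-2 + 9)/(46 - 334)) = √(216 + 2*7/(-288)) = √(216 + 2*7*(-1/288)) = √(216 - 7/144) = √(31097/144) = 11*√257/12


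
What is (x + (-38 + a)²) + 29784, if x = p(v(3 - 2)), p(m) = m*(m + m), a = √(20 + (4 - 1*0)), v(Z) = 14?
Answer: 31644 - 152*√6 ≈ 31272.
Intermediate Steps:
a = 2*√6 (a = √(20 + (4 + 0)) = √(20 + 4) = √24 = 2*√6 ≈ 4.8990)
p(m) = 2*m² (p(m) = m*(2*m) = 2*m²)
x = 392 (x = 2*14² = 2*196 = 392)
(x + (-38 + a)²) + 29784 = (392 + (-38 + 2*√6)²) + 29784 = 30176 + (-38 + 2*√6)²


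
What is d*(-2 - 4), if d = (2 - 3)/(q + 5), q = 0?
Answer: 6/5 ≈ 1.2000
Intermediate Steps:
d = -1/5 (d = (2 - 3)/(0 + 5) = -1/5 ≈ -0.20000)
d*(-2 - 4) = -(-2 - 4)/5 = -1/5*(-6) = 6/5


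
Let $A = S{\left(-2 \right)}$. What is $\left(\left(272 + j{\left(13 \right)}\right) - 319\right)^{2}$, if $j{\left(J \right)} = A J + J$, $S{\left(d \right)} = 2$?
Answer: $64$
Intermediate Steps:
$A = 2$
$j{\left(J \right)} = 3 J$ ($j{\left(J \right)} = 2 J + J = 3 J$)
$\left(\left(272 + j{\left(13 \right)}\right) - 319\right)^{2} = \left(\left(272 + 3 \cdot 13\right) - 319\right)^{2} = \left(\left(272 + 39\right) - 319\right)^{2} = \left(311 - 319\right)^{2} = \left(-8\right)^{2} = 64$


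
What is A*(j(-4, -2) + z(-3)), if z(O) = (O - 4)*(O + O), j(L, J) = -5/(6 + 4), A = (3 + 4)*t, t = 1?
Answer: 581/2 ≈ 290.50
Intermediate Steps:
A = 7 (A = (3 + 4)*1 = 7*1 = 7)
j(L, J) = -½ (j(L, J) = -5/10 = -5*⅒ = -½)
z(O) = 2*O*(-4 + O) (z(O) = (-4 + O)*(2*O) = 2*O*(-4 + O))
A*(j(-4, -2) + z(-3)) = 7*(-½ + 2*(-3)*(-4 - 3)) = 7*(-½ + 2*(-3)*(-7)) = 7*(-½ + 42) = 7*(83/2) = 581/2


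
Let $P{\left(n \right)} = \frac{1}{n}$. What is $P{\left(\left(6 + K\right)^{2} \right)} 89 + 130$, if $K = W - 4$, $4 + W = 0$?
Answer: $\frac{609}{4} \approx 152.25$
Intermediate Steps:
$W = -4$ ($W = -4 + 0 = -4$)
$K = -8$ ($K = -4 - 4 = -8$)
$P{\left(\left(6 + K\right)^{2} \right)} 89 + 130 = \frac{1}{\left(6 - 8\right)^{2}} \cdot 89 + 130 = \frac{1}{\left(-2\right)^{2}} \cdot 89 + 130 = \frac{1}{4} \cdot 89 + 130 = \frac{89}{4} + 130 = \frac{609}{4}$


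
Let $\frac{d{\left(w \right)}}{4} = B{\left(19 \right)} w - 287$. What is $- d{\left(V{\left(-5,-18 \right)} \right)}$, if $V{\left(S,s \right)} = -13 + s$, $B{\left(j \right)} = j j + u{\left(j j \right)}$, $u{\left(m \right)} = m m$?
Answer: $16205716$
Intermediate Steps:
$u{\left(m \right)} = m^{2}$
$B{\left(j \right)} = j^{2} + j^{4}$ ($B{\left(j \right)} = j j + \left(j j\right)^{2} = j^{2} + \left(j^{2}\right)^{2} = j^{2} + j^{4}$)
$d{\left(w \right)} = -1148 + 522728 w$ ($d{\left(w \right)} = 4 \left(\left(19^{2} + 19^{4}\right) w - 287\right) = 4 \left(\left(361 + 130321\right) w - 287\right) = 4 \left(130682 w - 287\right) = 4 \left(-287 + 130682 w\right) = -1148 + 522728 w$)
$- d{\left(V{\left(-5,-18 \right)} \right)} = - (-1148 + 522728 \left(-13 - 18\right)) = - (-1148 + 522728 \left(-31\right)) = - (-1148 - 16204568) = \left(-1\right) \left(-16205716\right) = 16205716$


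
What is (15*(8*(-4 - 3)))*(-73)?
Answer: 61320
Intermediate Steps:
(15*(8*(-4 - 3)))*(-73) = (15*(8*(-7)))*(-73) = (15*(-56))*(-73) = -840*(-73) = 61320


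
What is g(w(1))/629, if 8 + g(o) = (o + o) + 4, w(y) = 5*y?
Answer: 6/629 ≈ 0.0095389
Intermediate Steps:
g(o) = -4 + 2*o (g(o) = -8 + ((o + o) + 4) = -8 + (2*o + 4) = -8 + (4 + 2*o) = -4 + 2*o)
g(w(1))/629 = (-4 + 2*(5*1))/629 = (-4 + 2*5)*(1/629) = (-4 + 10)*(1/629) = 6*(1/629) = 6/629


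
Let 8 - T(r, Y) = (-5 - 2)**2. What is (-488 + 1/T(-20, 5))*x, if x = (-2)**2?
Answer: -80036/41 ≈ -1952.1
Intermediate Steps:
T(r, Y) = -41 (T(r, Y) = 8 - (-5 - 2)**2 = 8 - 1*(-7)**2 = 8 - 1*49 = 8 - 49 = -41)
x = 4
(-488 + 1/T(-20, 5))*x = (-488 + 1/(-41))*4 = (-488 - 1/41)*4 = -20009/41*4 = -80036/41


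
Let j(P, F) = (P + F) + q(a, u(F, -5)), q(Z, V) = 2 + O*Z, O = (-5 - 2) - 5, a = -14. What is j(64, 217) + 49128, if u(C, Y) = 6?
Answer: 49579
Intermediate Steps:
O = -12 (O = -7 - 5 = -12)
q(Z, V) = 2 - 12*Z
j(P, F) = 170 + F + P (j(P, F) = (P + F) + (2 - 12*(-14)) = (F + P) + (2 + 168) = (F + P) + 170 = 170 + F + P)
j(64, 217) + 49128 = (170 + 217 + 64) + 49128 = 451 + 49128 = 49579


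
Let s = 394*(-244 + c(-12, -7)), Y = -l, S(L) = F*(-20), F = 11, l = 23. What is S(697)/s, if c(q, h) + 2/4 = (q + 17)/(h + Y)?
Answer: 165/72299 ≈ 0.0022822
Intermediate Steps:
S(L) = -220 (S(L) = 11*(-20) = -220)
Y = -23 (Y = -1*23 = -23)
c(q, h) = -1/2 + (17 + q)/(-23 + h) (c(q, h) = -1/2 + (q + 17)/(h - 23) = -1/2 + (17 + q)/(-23 + h))
s = -289196/3 (s = 394*(-244 + (57 - 1*(-7) + 2*(-12))/(2*(-23 - 7))) = 394*(-244 + (1/2)*(57 + 7 - 24)/(-30)) = 394*(-244 + (1/2)*(-1/30)*40) = 394*(-244 - 2/3) = 394*(-734/3) = -289196/3 ≈ -96399.)
S(697)/s = -220/(-289196/3) = -220*(-3/289196) = 165/72299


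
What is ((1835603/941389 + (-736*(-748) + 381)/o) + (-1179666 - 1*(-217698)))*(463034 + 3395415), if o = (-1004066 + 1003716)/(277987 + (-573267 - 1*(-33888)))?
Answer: 37274292725474110449747/23534725 ≈ 1.5838e+15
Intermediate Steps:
o = 175/130696 (o = -350/(277987 + (-573267 + 33888)) = -350/(277987 - 539379) = -350/(-261392) = -350*(-1/261392) = 175/130696 ≈ 0.0013390)
((1835603/941389 + (-736*(-748) + 381)/o) + (-1179666 - 1*(-217698)))*(463034 + 3395415) = ((1835603/941389 + (-736*(-748) + 381)/(175/130696)) + (-1179666 - 1*(-217698)))*(463034 + 3395415) = ((1835603*(1/941389) + (550528 + 381)*(130696/175)) + (-1179666 + 217698))*3858449 = ((1835603/941389 + 550909*(130696/175)) - 961968)*3858449 = ((1835603/941389 + 72001602664/175) - 961968)*3858449 = (67781517051490821/164743075 - 961968)*3858449 = (67623039485119221/164743075)*3858449 = 37274292725474110449747/23534725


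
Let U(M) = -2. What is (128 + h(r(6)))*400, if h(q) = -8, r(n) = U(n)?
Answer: 48000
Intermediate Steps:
r(n) = -2
(128 + h(r(6)))*400 = (128 - 8)*400 = 120*400 = 48000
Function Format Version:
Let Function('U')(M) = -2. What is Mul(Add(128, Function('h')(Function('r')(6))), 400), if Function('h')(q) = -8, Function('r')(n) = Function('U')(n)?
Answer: 48000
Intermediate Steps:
Function('r')(n) = -2
Mul(Add(128, Function('h')(Function('r')(6))), 400) = Mul(Add(128, -8), 400) = Mul(120, 400) = 48000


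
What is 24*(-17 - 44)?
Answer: -1464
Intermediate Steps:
24*(-17 - 44) = 24*(-61) = -1464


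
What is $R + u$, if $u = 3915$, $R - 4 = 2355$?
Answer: $6274$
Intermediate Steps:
$R = 2359$ ($R = 4 + 2355 = 2359$)
$R + u = 2359 + 3915 = 6274$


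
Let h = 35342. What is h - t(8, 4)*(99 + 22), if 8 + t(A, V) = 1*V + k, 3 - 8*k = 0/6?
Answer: 286245/8 ≈ 35781.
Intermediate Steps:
k = 3/8 (k = 3/8 - 0/6 = 3/8 - 1/8*0 = 3/8 + 0 = 3/8 ≈ 0.37500)
t(A, V) = -61/8 + V (t(A, V) = -8 + (1*V + 3/8) = -8 + (V + 3/8) = -8 + (3/8 + V) = -61/8 + V)
h - t(8, 4)*(99 + 22) = 35342 - (-61/8 + 4)*(99 + 22) = 35342 - (-29)*121/8 = 35342 - 1*(-3509/8) = 35342 + 3509/8 = 286245/8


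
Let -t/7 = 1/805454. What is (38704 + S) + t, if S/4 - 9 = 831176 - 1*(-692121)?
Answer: 4938985935305/805454 ≈ 6.1319e+6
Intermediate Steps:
S = 6093224 (S = 36 + 4*(831176 - 1*(-692121)) = 36 + 4*(831176 + 692121) = 36 + 4*1523297 = 36 + 6093188 = 6093224)
t = -7/805454 ≈ -8.6908e-6
(38704 + S) + t = (38704 + 6093224) - 7/805454 = 6131928 - 7/805454 = 4938985935305/805454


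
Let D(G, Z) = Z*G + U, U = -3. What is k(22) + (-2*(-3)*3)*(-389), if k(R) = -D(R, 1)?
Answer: -7021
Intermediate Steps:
D(G, Z) = -3 + G*Z (D(G, Z) = Z*G - 3 = G*Z - 3 = -3 + G*Z)
k(R) = 3 - R (k(R) = -(-3 + R*1) = -(-3 + R) = 3 - R)
k(22) + (-2*(-3)*3)*(-389) = (3 - 1*22) + (-2*(-3)*3)*(-389) = (3 - 22) + (6*3)*(-389) = -19 + 18*(-389) = -19 - 7002 = -7021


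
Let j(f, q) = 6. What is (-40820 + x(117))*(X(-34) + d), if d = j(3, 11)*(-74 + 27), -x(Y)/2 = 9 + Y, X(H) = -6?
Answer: 11828736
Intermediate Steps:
x(Y) = -18 - 2*Y (x(Y) = -2*(9 + Y) = -18 - 2*Y)
d = -282 (d = 6*(-74 + 27) = 6*(-47) = -282)
(-40820 + x(117))*(X(-34) + d) = (-40820 + (-18 - 2*117))*(-6 - 282) = (-40820 + (-18 - 234))*(-288) = (-40820 - 252)*(-288) = -41072*(-288) = 11828736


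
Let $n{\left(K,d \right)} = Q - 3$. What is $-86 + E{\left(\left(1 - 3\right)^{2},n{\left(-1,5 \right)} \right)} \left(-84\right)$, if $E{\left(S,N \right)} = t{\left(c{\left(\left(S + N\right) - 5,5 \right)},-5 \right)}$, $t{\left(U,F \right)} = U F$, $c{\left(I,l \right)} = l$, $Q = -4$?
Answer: $2014$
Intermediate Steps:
$t{\left(U,F \right)} = F U$
$n{\left(K,d \right)} = -7$ ($n{\left(K,d \right)} = -4 - 3 = -7$)
$E{\left(S,N \right)} = -25$ ($E{\left(S,N \right)} = \left(-5\right) 5 = -25$)
$-86 + E{\left(\left(1 - 3\right)^{2},n{\left(-1,5 \right)} \right)} \left(-84\right) = -86 - -2100 = -86 + 2100 = 2014$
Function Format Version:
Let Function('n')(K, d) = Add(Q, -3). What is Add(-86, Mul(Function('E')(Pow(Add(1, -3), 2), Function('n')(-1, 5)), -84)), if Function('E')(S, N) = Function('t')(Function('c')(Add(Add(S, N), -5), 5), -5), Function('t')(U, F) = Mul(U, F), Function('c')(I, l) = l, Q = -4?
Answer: 2014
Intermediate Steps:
Function('t')(U, F) = Mul(F, U)
Function('n')(K, d) = -7 (Function('n')(K, d) = Add(-4, -3) = -7)
Function('E')(S, N) = -25 (Function('E')(S, N) = Mul(-5, 5) = -25)
Add(-86, Mul(Function('E')(Pow(Add(1, -3), 2), Function('n')(-1, 5)), -84)) = Add(-86, Mul(-25, -84)) = Add(-86, 2100) = 2014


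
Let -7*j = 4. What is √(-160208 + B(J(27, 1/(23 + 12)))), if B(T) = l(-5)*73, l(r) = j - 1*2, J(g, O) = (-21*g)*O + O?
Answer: I*√7859390/7 ≈ 400.49*I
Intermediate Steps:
j = -4/7 (j = -⅐*4 = -4/7 ≈ -0.57143)
J(g, O) = O - 21*O*g (J(g, O) = -21*O*g + O = O - 21*O*g)
l(r) = -18/7 (l(r) = -4/7 - 1*2 = -4/7 - 2 = -18/7)
B(T) = -1314/7 (B(T) = -18/7*73 = -1314/7)
√(-160208 + B(J(27, 1/(23 + 12)))) = √(-160208 - 1314/7) = √(-1122770/7) = I*√7859390/7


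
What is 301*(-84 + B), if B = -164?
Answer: -74648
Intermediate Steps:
301*(-84 + B) = 301*(-84 - 164) = 301*(-248) = -74648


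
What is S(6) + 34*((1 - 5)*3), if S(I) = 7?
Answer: -401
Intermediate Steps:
S(6) + 34*((1 - 5)*3) = 7 + 34*((1 - 5)*3) = 7 + 34*(-4*3) = 7 + 34*(-12) = 7 - 408 = -401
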